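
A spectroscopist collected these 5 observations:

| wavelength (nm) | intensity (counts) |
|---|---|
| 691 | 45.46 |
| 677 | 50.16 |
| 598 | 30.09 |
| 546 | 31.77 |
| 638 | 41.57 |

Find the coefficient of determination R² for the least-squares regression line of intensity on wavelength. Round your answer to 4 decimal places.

0.7912

n = 5, Σx = 3150, Σy = 199.05, Σxy = 127233.08, Σx² = 1998574, Σy² = 8225.4431
Sxx = Σx² − (Σx)²/n = 1998574 − 1984500 = 14074
Sxy = Σxy − (Σx)(Σy)/n = 127233.08 − 125401.5 = 1831.58
Syy = Σy² − (Σy)²/n = 8225.4431 − 7924.1805 = 301.2626
R² = Sxy²/(Sxx·Syy) = (1831.58)²/(14074·301.2626) = 0.791205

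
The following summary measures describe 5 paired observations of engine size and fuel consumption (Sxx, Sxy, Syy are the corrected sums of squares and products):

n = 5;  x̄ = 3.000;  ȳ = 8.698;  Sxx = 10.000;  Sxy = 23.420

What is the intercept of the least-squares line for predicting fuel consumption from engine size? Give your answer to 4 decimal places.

1.6720

b = Sxy/Sxx = 23.42/10 = 2.342
a = ȳ − b·x̄ = 8.698 − 2.342·3 = 1.672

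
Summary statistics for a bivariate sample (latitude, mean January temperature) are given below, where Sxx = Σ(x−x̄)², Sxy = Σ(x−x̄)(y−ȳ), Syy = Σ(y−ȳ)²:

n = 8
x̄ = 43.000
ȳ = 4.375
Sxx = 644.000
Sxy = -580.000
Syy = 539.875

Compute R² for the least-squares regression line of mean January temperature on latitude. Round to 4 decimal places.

R² = Sxy²/(Sxx·Syy) = (-580)²/(644·539.875) = 0.967558

0.9676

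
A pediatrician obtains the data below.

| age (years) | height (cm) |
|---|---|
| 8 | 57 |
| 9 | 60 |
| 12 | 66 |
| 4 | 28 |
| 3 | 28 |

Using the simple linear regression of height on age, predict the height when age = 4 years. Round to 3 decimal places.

32.431

n = 5, Σx = 36, Σy = 239, Σxy = 1984, Σx² = 314
Sxx = Σx² − (Σx)²/n = 314 − 259.2 = 54.8
Sxy = Σxy − (Σx)(Σy)/n = 1984 − 1720.8 = 263.2
b = Sxy/Sxx = 263.2/54.8 = 4.802920
a = ȳ − b·x̄ = 47.8 − 4.802920·7.2 = 13.218978
ŷ(4) = a + b·4 = 13.218978 + 4.802920·4 = 32.430657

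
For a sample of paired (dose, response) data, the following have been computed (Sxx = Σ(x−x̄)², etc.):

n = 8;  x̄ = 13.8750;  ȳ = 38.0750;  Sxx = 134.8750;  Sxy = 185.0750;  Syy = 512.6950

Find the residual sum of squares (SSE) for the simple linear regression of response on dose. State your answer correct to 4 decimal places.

b = Sxy/Sxx = 185.075/134.875 = 1.372196
SSE = Syy − b·Sxy = 512.695 − 1.372196·185.075 = 258.735737

258.7357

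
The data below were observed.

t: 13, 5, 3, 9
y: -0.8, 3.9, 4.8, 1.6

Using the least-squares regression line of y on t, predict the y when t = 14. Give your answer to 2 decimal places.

-1.30

n = 4, Σx = 30, Σy = 9.5, Σxy = 37.9, Σx² = 284
Sxx = Σx² − (Σx)²/n = 284 − 225 = 59
Sxy = Σxy − (Σx)(Σy)/n = 37.9 − 71.25 = -33.35
b = Sxy/Sxx = -33.35/59 = -0.565254
a = ȳ − b·x̄ = 2.375 − (-0.565254)·7.5 = 6.614407
ŷ(14) = a + b·14 = 6.614407 + (-0.565254)·14 = -1.299153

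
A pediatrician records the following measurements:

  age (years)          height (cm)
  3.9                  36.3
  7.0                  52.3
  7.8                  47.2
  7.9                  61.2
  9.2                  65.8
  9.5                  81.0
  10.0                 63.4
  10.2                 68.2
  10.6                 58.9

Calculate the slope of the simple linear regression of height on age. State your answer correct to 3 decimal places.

4.828

n = 9, Σx = 76.1, Σy = 534.3, Σxy = 4688.15, Σx² = 678.75
Sxx = Σx² − (Σx)²/n = 678.75 − 643.467778 = 35.282222
Sxy = Σxy − (Σx)(Σy)/n = 4688.15 − 4517.803333 = 170.346667
b = Sxy/Sxx = 170.346667/35.282222 = 4.828116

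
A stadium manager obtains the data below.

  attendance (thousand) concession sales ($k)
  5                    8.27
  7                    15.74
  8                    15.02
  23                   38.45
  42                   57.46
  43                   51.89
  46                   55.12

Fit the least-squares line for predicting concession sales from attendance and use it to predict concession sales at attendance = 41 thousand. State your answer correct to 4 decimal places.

52.6646

n = 7, Σx = 174, Σy = 241.95, Σxy = 8336.15, Σx² = 6396
Sxx = Σx² − (Σx)²/n = 6396 − 4325.142857 = 2070.857143
Sxy = Σxy − (Σx)(Σy)/n = 8336.15 − 6014.185714 = 2321.964286
b = Sxy/Sxx = 2321.964286/2070.857143 = 1.121258
a = ȳ − b·x̄ = 34.564286 − 1.121258·24.857143 = 6.693026
ŷ(41) = a + b·41 = 6.693026 + 1.121258·41 = 52.664587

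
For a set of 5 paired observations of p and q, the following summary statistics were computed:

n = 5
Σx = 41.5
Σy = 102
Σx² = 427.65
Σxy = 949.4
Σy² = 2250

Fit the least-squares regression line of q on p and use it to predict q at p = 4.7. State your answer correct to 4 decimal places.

15.9519

Sxx = Σx² − (Σx)²/n = 427.65 − 344.45 = 83.2
Sxy = Σxy − (Σx)(Σy)/n = 949.4 − 846.6 = 102.8
b = Sxy/Sxx = 102.8/83.2 = 1.235577
a = ȳ − b·x̄ = 20.4 − 1.235577·8.3 = 10.144712
ŷ(4.7) = a + b·4.7 = 10.144712 + 1.235577·4.7 = 15.951923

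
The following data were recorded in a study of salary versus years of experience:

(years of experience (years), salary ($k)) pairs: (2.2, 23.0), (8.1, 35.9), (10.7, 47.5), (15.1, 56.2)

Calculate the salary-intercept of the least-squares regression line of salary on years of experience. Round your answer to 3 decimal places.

n = 4, Σx = 36.1, Σy = 162.6, Σxy = 1698.26, Σx² = 412.95
Sxx = Σx² − (Σx)²/n = 412.95 − 325.8025 = 87.1475
Sxy = Σxy − (Σx)(Σy)/n = 1698.26 − 1467.465 = 230.795
b = Sxy/Sxx = 230.795/87.1475 = 2.648326
a = ȳ − b·x̄ = 40.65 − 2.648326·9.025 = 16.748857

16.749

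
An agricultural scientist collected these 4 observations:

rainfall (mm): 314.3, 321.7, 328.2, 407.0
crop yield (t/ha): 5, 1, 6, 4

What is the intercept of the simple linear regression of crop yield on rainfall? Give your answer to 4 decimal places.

n = 4, Σx = 1371.2, Σy = 16, Σxy = 5490.4, Σx² = 475639.62
Sxx = Σx² − (Σx)²/n = 475639.62 − 470047.36 = 5592.26
Sxy = Σxy − (Σx)(Σy)/n = 5490.4 − 5484.8 = 5.6
b = Sxy/Sxx = 5.6/5592.26 = 0.001001
a = ȳ − b·x̄ = 4 − 0.001001·342.8 = 3.656726

3.6567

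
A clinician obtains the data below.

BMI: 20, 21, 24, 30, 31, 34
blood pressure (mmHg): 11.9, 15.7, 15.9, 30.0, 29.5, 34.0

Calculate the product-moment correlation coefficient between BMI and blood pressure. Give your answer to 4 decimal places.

n = 6, Σx = 160, Σy = 137, Σxy = 3919.8, Σx² = 4434, Σy² = 3567.16
Sxx = Σx² − (Σx)²/n = 4434 − 4266.666667 = 167.333333
Sxy = Σxy − (Σx)(Σy)/n = 3919.8 − 3653.333333 = 266.466667
Syy = Σy² − (Σy)²/n = 3567.16 − 3128.166667 = 438.993333
r = Sxy/√(Sxx·Syy) = 266.466667/√(73458.217778) = 266.466667/271.031765 = 0.983157

0.9832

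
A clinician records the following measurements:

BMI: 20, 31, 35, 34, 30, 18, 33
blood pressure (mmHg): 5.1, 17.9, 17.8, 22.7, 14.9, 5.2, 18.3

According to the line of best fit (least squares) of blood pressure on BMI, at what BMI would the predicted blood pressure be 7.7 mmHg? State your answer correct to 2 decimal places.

21.52

n = 7, Σx = 201, Σy = 101.9, Σxy = 3196.2, Σx² = 6055
Sxx = Σx² − (Σx)²/n = 6055 − 5771.571429 = 283.428571
Sxy = Σxy − (Σx)(Σy)/n = 3196.2 − 2925.985714 = 270.214286
b = Sxy/Sxx = 270.214286/283.428571 = 0.953377
a = ȳ − b·x̄ = 14.557143 − 0.953377·28.714286 = -12.818397
Set a + b·x = 7.7: x = (7.7 − (-12.818397)) / 0.953377 = 21.521808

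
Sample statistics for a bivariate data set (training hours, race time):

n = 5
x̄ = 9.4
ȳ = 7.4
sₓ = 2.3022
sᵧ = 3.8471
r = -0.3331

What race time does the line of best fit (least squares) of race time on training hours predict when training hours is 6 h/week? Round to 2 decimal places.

b = r · sᵧ/sₓ = -0.3331 · 3.8471/2.3022 = -0.556628
a = ȳ − b·x̄ = 7.4 − (-0.556628)·9.4 = 12.632303
ŷ(6) = a + b·6 = 12.632303 + (-0.556628)·6 = 9.292535

9.29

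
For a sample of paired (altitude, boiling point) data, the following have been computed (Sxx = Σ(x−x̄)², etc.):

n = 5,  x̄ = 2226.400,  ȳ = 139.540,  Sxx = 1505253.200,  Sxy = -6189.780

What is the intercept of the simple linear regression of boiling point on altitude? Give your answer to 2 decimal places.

148.70

b = Sxy/Sxx = -6189.78/1505253.2 = -0.004112
a = ȳ − b·x̄ = 139.54 − (-0.004112)·2226.4 = 148.695221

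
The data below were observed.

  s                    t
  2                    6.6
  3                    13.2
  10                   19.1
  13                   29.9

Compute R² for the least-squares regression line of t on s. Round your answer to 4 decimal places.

0.9029

n = 4, Σx = 28, Σy = 68.8, Σxy = 632.5, Σx² = 282, Σy² = 1476.62
Sxx = Σx² − (Σx)²/n = 282 − 196 = 86
Sxy = Σxy − (Σx)(Σy)/n = 632.5 − 481.6 = 150.9
Syy = Σy² − (Σy)²/n = 1476.62 − 1183.36 = 293.26
R² = Sxy²/(Sxx·Syy) = (150.9)²/(86·293.26) = 0.902874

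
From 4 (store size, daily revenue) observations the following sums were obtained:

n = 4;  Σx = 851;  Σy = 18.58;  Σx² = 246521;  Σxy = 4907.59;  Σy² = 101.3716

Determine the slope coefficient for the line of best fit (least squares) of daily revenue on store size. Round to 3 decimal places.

0.015

Sxx = Σx² − (Σx)²/n = 246521 − 181050.25 = 65470.75
Sxy = Σxy − (Σx)(Σy)/n = 4907.59 − 3952.895 = 954.695
b = Sxy/Sxx = 954.695/65470.75 = 0.014582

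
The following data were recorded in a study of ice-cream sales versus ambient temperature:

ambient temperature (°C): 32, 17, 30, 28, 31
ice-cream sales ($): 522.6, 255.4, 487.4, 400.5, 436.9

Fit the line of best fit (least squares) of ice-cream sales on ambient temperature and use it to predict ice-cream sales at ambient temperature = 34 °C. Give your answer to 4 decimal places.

n = 5, Σx = 138, Σy = 2102.8, Σxy = 60444.9, Σx² = 3958
Sxx = Σx² − (Σx)²/n = 3958 − 3808.8 = 149.2
Sxy = Σxy − (Σx)(Σy)/n = 60444.9 − 58037.28 = 2407.62
b = Sxy/Sxx = 2407.62/149.2 = 16.136863
a = ȳ − b·x̄ = 420.56 − 16.136863·27.6 = -24.817426
ŷ(34) = a + b·34 = -24.817426 + 16.136863·34 = 523.835925

523.8359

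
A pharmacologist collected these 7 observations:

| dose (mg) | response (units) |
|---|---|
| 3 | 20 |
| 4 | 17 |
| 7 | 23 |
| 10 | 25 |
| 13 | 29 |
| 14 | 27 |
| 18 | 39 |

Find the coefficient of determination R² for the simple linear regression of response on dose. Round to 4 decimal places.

0.8802

n = 7, Σx = 69, Σy = 180, Σxy = 1996, Σx² = 863, Σy² = 4934
Sxx = Σx² − (Σx)²/n = 863 − 680.142857 = 182.857143
Sxy = Σxy − (Σx)(Σy)/n = 1996 − 1774.285714 = 221.714286
Syy = Σy² − (Σy)²/n = 4934 − 4628.571429 = 305.428571
R² = Sxy²/(Sxx·Syy) = (221.714286)²/(182.857143·305.428571) = 0.880168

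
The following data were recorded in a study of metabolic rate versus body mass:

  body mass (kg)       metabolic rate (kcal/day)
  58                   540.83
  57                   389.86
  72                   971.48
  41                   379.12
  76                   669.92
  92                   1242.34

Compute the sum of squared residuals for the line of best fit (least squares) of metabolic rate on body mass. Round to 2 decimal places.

114643.27

n = 6, Σx = 396, Σy = 4193.55, Σxy = 304289.84, Σx² = 27718, Σy² = 3524194.7553
Sxx = Σx² − (Σx)²/n = 27718 − 26136 = 1582
Sxy = Σxy − (Σx)(Σy)/n = 304289.84 − 276774.3 = 27515.54
Syy = Σy² − (Σy)²/n = 3524194.7553 − 2930976.93375 = 593217.82155
b = Sxy/Sxx = 27515.54/1582 = 17.392882
SSE = Syy − b·Sxy = 593217.82155 − 17.392882·27515.54 = 114643.269406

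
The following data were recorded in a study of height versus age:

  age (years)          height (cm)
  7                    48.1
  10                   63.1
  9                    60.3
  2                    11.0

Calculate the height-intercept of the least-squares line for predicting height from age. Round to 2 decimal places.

n = 4, Σx = 28, Σy = 182.5, Σxy = 1532.4, Σx² = 234
Sxx = Σx² − (Σx)²/n = 234 − 196 = 38
Sxy = Σxy − (Σx)(Σy)/n = 1532.4 − 1277.5 = 254.9
b = Sxy/Sxx = 254.9/38 = 6.707895
a = ȳ − b·x̄ = 45.625 − 6.707895·7 = -1.330263

-1.33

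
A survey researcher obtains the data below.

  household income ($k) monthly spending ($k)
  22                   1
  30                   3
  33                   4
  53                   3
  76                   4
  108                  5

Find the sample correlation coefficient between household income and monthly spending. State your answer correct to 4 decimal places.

n = 6, Σx = 322, Σy = 20, Σxy = 1247, Σx² = 22722, Σy² = 76
Sxx = Σx² − (Σx)²/n = 22722 − 17280.666667 = 5441.333333
Sxy = Σxy − (Σx)(Σy)/n = 1247 − 1073.333333 = 173.666667
Syy = Σy² − (Σy)²/n = 76 − 66.666667 = 9.333333
r = Sxy/√(Sxx·Syy) = 173.666667/√(50785.777778) = 173.666667/225.357001 = 0.770629

0.7706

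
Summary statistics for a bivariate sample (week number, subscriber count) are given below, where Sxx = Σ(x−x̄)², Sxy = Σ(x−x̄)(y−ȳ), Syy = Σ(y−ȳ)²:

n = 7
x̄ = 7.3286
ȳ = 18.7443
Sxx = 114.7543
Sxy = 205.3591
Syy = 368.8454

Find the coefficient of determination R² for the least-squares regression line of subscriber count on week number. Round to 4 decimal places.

0.9964

R² = Sxy²/(Sxx·Syy) = (205.3591)²/(114.7543·368.8454) = 0.996356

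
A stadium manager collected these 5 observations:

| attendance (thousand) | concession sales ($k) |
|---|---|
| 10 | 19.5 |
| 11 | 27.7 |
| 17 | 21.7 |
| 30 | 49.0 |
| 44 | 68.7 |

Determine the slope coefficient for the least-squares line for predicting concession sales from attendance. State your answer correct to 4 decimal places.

n = 5, Σx = 112, Σy = 186.6, Σxy = 5361.4, Σx² = 3346
Sxx = Σx² − (Σx)²/n = 3346 − 2508.8 = 837.2
Sxy = Σxy − (Σx)(Σy)/n = 5361.4 − 4179.84 = 1181.56
b = Sxy/Sxx = 1181.56/837.2 = 1.411323

1.4113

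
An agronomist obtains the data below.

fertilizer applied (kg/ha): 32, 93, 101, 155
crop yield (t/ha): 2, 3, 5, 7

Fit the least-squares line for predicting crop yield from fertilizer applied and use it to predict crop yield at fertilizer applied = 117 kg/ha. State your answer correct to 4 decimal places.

5.1469

n = 4, Σx = 381, Σy = 17, Σxy = 1933, Σx² = 43899
Sxx = Σx² − (Σx)²/n = 43899 − 36290.25 = 7608.75
Sxy = Σxy − (Σx)(Σy)/n = 1933 − 1619.25 = 313.75
b = Sxy/Sxx = 313.75/7608.75 = 0.041235
a = ȳ − b·x̄ = 4.25 − 0.041235·95.25 = 0.322326
ŷ(117) = a + b·117 = 0.322326 + 0.041235·117 = 5.146870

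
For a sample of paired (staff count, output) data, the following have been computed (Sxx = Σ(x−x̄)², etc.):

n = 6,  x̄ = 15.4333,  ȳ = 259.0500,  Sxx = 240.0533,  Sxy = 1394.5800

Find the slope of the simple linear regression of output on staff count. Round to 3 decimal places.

b = Sxy/Sxx = 1394.58/240.0533 = 5.809460

5.809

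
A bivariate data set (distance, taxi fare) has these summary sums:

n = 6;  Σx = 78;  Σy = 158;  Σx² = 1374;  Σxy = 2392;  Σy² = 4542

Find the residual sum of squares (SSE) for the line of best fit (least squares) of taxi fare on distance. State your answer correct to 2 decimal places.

Sxx = Σx² − (Σx)²/n = 1374 − 1014 = 360
Sxy = Σxy − (Σx)(Σy)/n = 2392 − 2054 = 338
Syy = Σy² − (Σy)²/n = 4542 − 4160.666667 = 381.333333
b = Sxy/Sxx = 338/360 = 0.938889
SSE = Syy − b·Sxy = 381.333333 − 0.938889·338 = 63.988889

63.99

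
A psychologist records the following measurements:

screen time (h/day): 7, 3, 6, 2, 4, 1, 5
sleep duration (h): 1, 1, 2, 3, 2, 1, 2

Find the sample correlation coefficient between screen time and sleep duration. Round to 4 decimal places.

-0.1021

n = 7, Σx = 28, Σy = 12, Σxy = 47, Σx² = 140, Σy² = 24
Sxx = Σx² − (Σx)²/n = 140 − 112 = 28
Sxy = Σxy − (Σx)(Σy)/n = 47 − 48 = -1
Syy = Σy² − (Σy)²/n = 24 − 20.571429 = 3.428571
r = Sxy/√(Sxx·Syy) = -1/√(96) = -1/9.797959 = -0.102062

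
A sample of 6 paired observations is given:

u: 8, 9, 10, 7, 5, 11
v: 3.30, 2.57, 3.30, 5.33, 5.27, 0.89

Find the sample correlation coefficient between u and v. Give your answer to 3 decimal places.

-0.889

n = 6, Σx = 50, Σy = 20.66, Σxy = 155.98, Σx² = 440, Σy² = 85.3588
Sxx = Σx² − (Σx)²/n = 440 − 416.666667 = 23.333333
Sxy = Σxy − (Σx)(Σy)/n = 155.98 − 172.166667 = -16.186667
Syy = Σy² − (Σy)²/n = 85.3588 − 71.139267 = 14.219533
r = Sxy/√(Sxx·Syy) = -16.186667/√(331.789111) = -16.186667/18.215079 = -0.888641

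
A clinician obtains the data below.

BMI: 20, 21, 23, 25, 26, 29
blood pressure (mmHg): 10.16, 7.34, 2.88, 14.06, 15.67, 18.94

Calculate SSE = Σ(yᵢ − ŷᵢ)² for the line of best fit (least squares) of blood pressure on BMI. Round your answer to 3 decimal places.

73.430

n = 6, Σx = 144, Σy = 69.05, Σxy = 1731.76, Σx² = 3512, Σy² = 967.3517
Sxx = Σx² − (Σx)²/n = 3512 − 3456 = 56
Sxy = Σxy − (Σx)(Σy)/n = 1731.76 − 1657.2 = 74.56
Syy = Σy² − (Σy)²/n = 967.3517 − 794.650417 = 172.701283
b = Sxy/Sxx = 74.56/56 = 1.331429
SSE = Syy − b·Sxy = 172.701283 − 1.331429·74.56 = 73.429969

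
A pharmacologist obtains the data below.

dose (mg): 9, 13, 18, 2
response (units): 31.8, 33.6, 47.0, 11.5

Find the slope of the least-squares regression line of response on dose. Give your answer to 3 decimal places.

n = 4, Σx = 42, Σy = 123.9, Σxy = 1592, Σx² = 578
Sxx = Σx² − (Σx)²/n = 578 − 441 = 137
Sxy = Σxy − (Σx)(Σy)/n = 1592 − 1300.95 = 291.05
b = Sxy/Sxx = 291.05/137 = 2.124453

2.124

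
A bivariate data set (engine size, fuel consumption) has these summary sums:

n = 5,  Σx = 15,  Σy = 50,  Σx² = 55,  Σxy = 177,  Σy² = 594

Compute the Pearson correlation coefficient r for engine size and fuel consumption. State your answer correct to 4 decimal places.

0.8806

Sxx = Σx² − (Σx)²/n = 55 − 45 = 10
Sxy = Σxy − (Σx)(Σy)/n = 177 − 150 = 27
Syy = Σy² − (Σy)²/n = 594 − 500 = 94
r = Sxy/√(Sxx·Syy) = 27/√(940) = 27/30.659419 = 0.880643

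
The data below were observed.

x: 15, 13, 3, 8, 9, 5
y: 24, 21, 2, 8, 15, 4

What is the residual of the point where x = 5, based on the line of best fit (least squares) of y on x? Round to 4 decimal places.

n = 6, Σx = 53, Σy = 74, Σxy = 858, Σx² = 573
Sxx = Σx² − (Σx)²/n = 573 − 468.166667 = 104.833333
Sxy = Σxy − (Σx)(Σy)/n = 858 − 653.666667 = 204.333333
b = Sxy/Sxx = 204.333333/104.833333 = 1.949126
a = ȳ − b·x̄ = 12.333333 − 1.949126·8.833333 = -4.883943
ŷ(5) = -4.883943 + 1.949126·5 = 4.861685
residual = y − ŷ = 4 − 4.861685 = -0.861685

-0.8617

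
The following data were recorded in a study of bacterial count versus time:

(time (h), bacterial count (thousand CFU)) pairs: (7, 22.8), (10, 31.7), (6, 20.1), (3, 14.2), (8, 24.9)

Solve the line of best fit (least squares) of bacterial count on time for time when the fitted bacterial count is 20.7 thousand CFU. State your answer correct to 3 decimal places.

n = 5, Σx = 34, Σy = 113.7, Σxy = 839, Σx² = 258
Sxx = Σx² − (Σx)²/n = 258 − 231.2 = 26.8
Sxy = Σxy − (Σx)(Σy)/n = 839 − 773.16 = 65.84
b = Sxy/Sxx = 65.84/26.8 = 2.456716
a = ȳ − b·x̄ = 22.74 − 2.456716·6.8 = 6.034328
Set a + b·x = 20.7: x = (20.7 − 6.034328) / 2.456716 = 5.969623

5.970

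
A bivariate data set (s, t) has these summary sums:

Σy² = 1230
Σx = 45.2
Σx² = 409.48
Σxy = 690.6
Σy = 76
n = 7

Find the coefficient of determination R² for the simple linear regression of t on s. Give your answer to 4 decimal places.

0.8388

Sxx = Σx² − (Σx)²/n = 409.48 − 291.862857 = 117.617143
Sxy = Σxy − (Σx)(Σy)/n = 690.6 − 490.742857 = 199.857143
Syy = Σy² − (Σy)²/n = 1230 − 825.142857 = 404.857143
R² = Sxy²/(Sxx·Syy) = (199.857143)²/(117.617143·404.857143) = 0.838816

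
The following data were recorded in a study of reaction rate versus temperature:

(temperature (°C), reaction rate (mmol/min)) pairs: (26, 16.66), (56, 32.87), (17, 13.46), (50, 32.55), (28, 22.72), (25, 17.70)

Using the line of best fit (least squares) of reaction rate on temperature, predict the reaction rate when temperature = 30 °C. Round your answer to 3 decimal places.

20.745

n = 6, Σx = 202, Σy = 135.96, Σxy = 5208.86, Σx² = 8010
Sxx = Σx² − (Σx)²/n = 8010 − 6800.666667 = 1209.333333
Sxy = Σxy − (Σx)(Σy)/n = 5208.86 − 4577.32 = 631.54
b = Sxy/Sxx = 631.54/1209.333333 = 0.522222
a = ȳ − b·x̄ = 22.66 − 0.522222·33.666667 = 5.078539
ŷ(30) = a + b·30 = 5.078539 + 0.522222·30 = 20.745187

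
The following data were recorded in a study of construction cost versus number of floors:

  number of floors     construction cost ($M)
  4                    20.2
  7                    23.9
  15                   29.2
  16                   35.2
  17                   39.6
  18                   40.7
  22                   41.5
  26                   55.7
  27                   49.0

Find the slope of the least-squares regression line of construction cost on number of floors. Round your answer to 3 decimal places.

n = 9, Σx = 152, Σy = 335, Σxy = 6339.3, Σx² = 3048
Sxx = Σx² − (Σx)²/n = 3048 − 2567.111111 = 480.888889
Sxy = Σxy − (Σx)(Σy)/n = 6339.3 − 5657.777778 = 681.522222
b = Sxy/Sxx = 681.522222/480.888889 = 1.417213

1.417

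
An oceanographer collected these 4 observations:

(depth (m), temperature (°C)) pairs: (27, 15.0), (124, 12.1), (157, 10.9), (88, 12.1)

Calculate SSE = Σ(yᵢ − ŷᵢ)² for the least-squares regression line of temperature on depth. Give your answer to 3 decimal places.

0.788

n = 4, Σx = 396, Σy = 50.1, Σxy = 4681.5, Σx² = 48498, Σy² = 636.63
Sxx = Σx² − (Σx)²/n = 48498 − 39204 = 9294
Sxy = Σxy − (Σx)(Σy)/n = 4681.5 − 4959.9 = -278.4
Syy = Σy² − (Σy)²/n = 636.63 − 627.5025 = 9.1275
b = Sxy/Sxx = -278.4/9294 = -0.029955
SSE = Syy − b·Sxy = 9.1275 − (-0.029955)·(-278.4) = 0.788081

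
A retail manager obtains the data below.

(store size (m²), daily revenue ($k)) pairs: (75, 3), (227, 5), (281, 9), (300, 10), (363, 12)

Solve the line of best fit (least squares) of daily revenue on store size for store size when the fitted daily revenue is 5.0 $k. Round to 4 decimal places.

162.2741

n = 5, Σx = 1246, Σy = 39, Σxy = 11245, Σx² = 357884
Sxx = Σx² − (Σx)²/n = 357884 − 310503.2 = 47380.8
Sxy = Σxy − (Σx)(Σy)/n = 11245 − 9718.8 = 1526.2
b = Sxy/Sxx = 1526.2/47380.8 = 0.032211
a = ȳ − b·x̄ = 7.8 − 0.032211·249.2 = -0.227071
Set a + b·x = 5.0: x = (5.0 − (-0.227071)) / 0.032211 = 162.274145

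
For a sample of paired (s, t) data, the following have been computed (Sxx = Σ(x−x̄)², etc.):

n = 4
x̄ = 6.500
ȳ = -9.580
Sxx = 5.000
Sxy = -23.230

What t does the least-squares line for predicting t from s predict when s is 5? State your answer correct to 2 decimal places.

-2.61

b = Sxy/Sxx = -23.23/5 = -4.646
a = ȳ − b·x̄ = -9.58 − (-4.646)·6.5 = 20.619
ŷ(5) = a + b·5 = 20.619 + (-4.646)·5 = -2.611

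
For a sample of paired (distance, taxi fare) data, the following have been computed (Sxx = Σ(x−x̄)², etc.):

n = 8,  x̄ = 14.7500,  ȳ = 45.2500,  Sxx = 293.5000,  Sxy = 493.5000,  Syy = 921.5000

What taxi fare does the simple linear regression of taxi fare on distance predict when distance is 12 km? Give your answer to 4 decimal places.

b = Sxy/Sxx = 493.5/293.5 = 1.681431
a = ȳ − b·x̄ = 45.25 − 1.681431·14.75 = 20.448893
ŷ(12) = a + b·12 = 20.448893 + 1.681431·12 = 40.626065

40.6261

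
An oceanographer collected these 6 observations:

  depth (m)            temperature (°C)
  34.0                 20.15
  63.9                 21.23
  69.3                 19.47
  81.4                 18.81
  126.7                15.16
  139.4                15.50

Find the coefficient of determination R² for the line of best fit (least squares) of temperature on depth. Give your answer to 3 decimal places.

n = 6, Σx = 514.7, Σy = 110.32, Σxy = 9003.574, Σx² = 52152.91, Σy² = 2059.708
Sxx = Σx² − (Σx)²/n = 52152.91 − 44152.681667 = 8000.228333
Sxy = Σxy − (Σx)(Σy)/n = 9003.574 − 9463.617333 = -460.043333
Syy = Σy² − (Σy)²/n = 2059.708 − 2028.417067 = 31.290933
R² = Sxy²/(Sxx·Syy) = (-460.043333)²/(8000.228333·31.290933) = 0.845428

0.845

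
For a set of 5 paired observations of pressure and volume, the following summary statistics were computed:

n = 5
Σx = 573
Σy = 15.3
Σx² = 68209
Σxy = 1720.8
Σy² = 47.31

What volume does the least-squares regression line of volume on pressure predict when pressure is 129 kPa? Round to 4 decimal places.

2.8755

Sxx = Σx² − (Σx)²/n = 68209 − 65665.8 = 2543.2
Sxy = Σxy − (Σx)(Σy)/n = 1720.8 − 1753.38 = -32.58
b = Sxy/Sxx = -32.58/2543.2 = -0.012811
a = ȳ − b·x̄ = 3.06 − (-0.012811)·114.6 = 4.528098
ŷ(129) = a + b·129 = 4.528098 + (-0.012811)·129 = 2.875527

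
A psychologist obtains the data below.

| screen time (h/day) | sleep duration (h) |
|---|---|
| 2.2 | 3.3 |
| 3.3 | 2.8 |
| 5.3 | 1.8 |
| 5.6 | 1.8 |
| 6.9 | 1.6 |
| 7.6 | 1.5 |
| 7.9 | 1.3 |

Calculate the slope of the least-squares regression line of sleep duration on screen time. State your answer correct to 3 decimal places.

-0.334

n = 7, Σx = 38.8, Σy = 14.1, Σxy = 68.83, Σx² = 242.96
Sxx = Σx² − (Σx)²/n = 242.96 − 215.062857 = 27.897143
Sxy = Σxy − (Σx)(Σy)/n = 68.83 − 78.154286 = -9.324286
b = Sxy/Sxx = -9.324286/27.897143 = -0.334238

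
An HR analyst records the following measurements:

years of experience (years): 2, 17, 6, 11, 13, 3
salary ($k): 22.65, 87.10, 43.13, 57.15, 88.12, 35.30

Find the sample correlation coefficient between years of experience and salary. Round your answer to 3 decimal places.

0.956

n = 6, Σx = 52, Σy = 333.45, Σxy = 3664.89, Σx² = 628, Σy² = 22236.9763
Sxx = Σx² − (Σx)²/n = 628 − 450.666667 = 177.333333
Sxy = Σxy − (Σx)(Σy)/n = 3664.89 − 2889.9 = 774.99
Syy = Σy² − (Σy)²/n = 22236.9763 − 18531.48375 = 3705.49255
r = Sxy/√(Sxx·Syy) = 774.99/√(657107.345533) = 774.99/810.621580 = 0.956044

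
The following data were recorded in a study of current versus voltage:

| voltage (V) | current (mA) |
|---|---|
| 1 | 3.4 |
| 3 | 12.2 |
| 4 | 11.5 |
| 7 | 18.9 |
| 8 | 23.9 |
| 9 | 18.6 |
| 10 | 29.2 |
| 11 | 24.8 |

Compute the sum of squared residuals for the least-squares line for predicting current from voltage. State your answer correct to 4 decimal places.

n = 8, Σx = 53, Σy = 142.5, Σxy = 1141.7, Σx² = 441, Σy² = 3034.71
Sxx = Σx² − (Σx)²/n = 441 − 351.125 = 89.875
Sxy = Σxy − (Σx)(Σy)/n = 1141.7 − 944.0625 = 197.6375
Syy = Σy² − (Σy)²/n = 3034.71 − 2538.28125 = 496.42875
b = Sxy/Sxx = 197.6375/89.875 = 2.199026
SSE = Syy − b·Sxy = 496.42875 − 2.199026·197.6375 = 61.818665

61.8187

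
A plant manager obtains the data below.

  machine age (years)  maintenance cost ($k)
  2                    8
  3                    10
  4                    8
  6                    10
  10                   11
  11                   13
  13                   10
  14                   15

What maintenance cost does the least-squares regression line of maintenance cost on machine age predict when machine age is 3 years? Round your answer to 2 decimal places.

8.69

n = 8, Σx = 63, Σy = 85, Σxy = 731, Σx² = 651
Sxx = Σx² − (Σx)²/n = 651 − 496.125 = 154.875
Sxy = Σxy − (Σx)(Σy)/n = 731 − 669.375 = 61.625
b = Sxy/Sxx = 61.625/154.875 = 0.397902
a = ȳ − b·x̄ = 10.625 − 0.397902·7.875 = 7.491525
ŷ(3) = a + b·3 = 7.491525 + 0.397902·3 = 8.685230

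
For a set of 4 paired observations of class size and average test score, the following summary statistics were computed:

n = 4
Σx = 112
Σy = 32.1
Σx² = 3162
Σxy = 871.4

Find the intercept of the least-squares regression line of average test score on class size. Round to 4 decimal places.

37.5327

Sxx = Σx² − (Σx)²/n = 3162 − 3136 = 26
Sxy = Σxy − (Σx)(Σy)/n = 871.4 − 898.8 = -27.4
b = Sxy/Sxx = -27.4/26 = -1.053846
a = ȳ − b·x̄ = 8.025 − (-1.053846)·28 = 37.532692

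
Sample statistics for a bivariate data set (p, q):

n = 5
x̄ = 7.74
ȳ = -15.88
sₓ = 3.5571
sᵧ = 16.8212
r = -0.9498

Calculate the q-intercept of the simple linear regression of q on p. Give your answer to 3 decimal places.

b = r · sᵧ/sₓ = -0.9498 · 16.8212/3.5571 = -4.491517
a = ȳ − b·x̄ = -15.88 − (-4.491517)·7.74 = 18.884343

18.884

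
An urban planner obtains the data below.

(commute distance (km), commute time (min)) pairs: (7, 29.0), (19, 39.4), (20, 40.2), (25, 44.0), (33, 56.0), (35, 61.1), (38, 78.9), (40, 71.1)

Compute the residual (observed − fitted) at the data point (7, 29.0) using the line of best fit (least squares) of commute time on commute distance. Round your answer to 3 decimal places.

5.385

n = 8, Σx = 217, Σy = 419.7, Σxy = 12684.3, Σx² = 6793
Sxx = Σx² − (Σx)²/n = 6793 − 5886.125 = 906.875
Sxy = Σxy − (Σx)(Σy)/n = 12684.3 − 11384.3625 = 1299.9375
b = Sxy/Sxx = 1299.9375/906.875 = 1.433425
a = ȳ − b·x̄ = 52.4625 − 1.433425·27.125 = 13.580841
ŷ(7) = 13.580841 + 1.433425·7 = 23.614817
residual = y − ŷ = 29.0 − 23.614817 = 5.385183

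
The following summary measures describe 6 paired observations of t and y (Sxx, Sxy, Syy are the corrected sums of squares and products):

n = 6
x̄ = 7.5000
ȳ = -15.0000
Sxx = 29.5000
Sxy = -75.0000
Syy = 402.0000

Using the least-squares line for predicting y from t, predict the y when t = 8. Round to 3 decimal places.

b = Sxy/Sxx = -75/29.5 = -2.542373
a = ȳ − b·x̄ = -15 − (-2.542373)·7.5 = 4.067797
ŷ(8) = a + b·8 = 4.067797 + (-2.542373)·8 = -16.271186

-16.271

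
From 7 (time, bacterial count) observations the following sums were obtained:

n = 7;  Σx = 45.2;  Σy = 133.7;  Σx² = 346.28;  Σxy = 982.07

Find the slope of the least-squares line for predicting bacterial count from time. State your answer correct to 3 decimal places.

2.182

Sxx = Σx² − (Σx)²/n = 346.28 − 291.862857 = 54.417143
Sxy = Σxy − (Σx)(Σy)/n = 982.07 − 863.32 = 118.75
b = Sxy/Sxx = 118.75/54.417143 = 2.182217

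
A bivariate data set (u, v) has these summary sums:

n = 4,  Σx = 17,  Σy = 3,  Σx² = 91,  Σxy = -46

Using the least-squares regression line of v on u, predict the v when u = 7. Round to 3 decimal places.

-7.867

Sxx = Σx² − (Σx)²/n = 91 − 72.25 = 18.75
Sxy = Σxy − (Σx)(Σy)/n = -46 − 12.75 = -58.75
b = Sxy/Sxx = -58.75/18.75 = -3.133333
a = ȳ − b·x̄ = 0.75 − (-3.133333)·4.25 = 14.066667
ŷ(7) = a + b·7 = 14.066667 + (-3.133333)·7 = -7.866667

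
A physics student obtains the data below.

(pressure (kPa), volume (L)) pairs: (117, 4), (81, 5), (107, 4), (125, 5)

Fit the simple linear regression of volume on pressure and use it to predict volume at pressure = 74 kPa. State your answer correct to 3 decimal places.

4.774

n = 4, Σx = 430, Σy = 18, Σxy = 1926, Σx² = 47324
Sxx = Σx² − (Σx)²/n = 47324 − 46225 = 1099
Sxy = Σxy − (Σx)(Σy)/n = 1926 − 1935 = -9
b = Sxy/Sxx = -9/1099 = -0.008189
a = ȳ − b·x̄ = 4.5 − (-0.008189)·107.5 = 5.380346
ŷ(74) = a + b·74 = 5.380346 + (-0.008189)·74 = 4.774340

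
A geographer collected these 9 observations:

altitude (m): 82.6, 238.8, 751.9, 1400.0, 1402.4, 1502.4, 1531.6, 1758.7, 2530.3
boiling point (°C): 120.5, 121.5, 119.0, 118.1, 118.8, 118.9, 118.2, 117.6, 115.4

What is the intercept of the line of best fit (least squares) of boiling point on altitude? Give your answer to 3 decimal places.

n = 9, Σx = 11198.7, Σy = 1068, Σxy = 1318878.94, Σx² = 18654375.67
Sxx = Σx² − (Σx)²/n = 18654375.67 − 13934542.41 = 4719833.26
Sxy = Σxy − (Σx)(Σy)/n = 1318878.94 − 1328912.4 = -10033.46
b = Sxy/Sxx = -10033.46/4719833.26 = -0.002126
a = ȳ − b·x̄ = 118.666667 − (-0.002126)·1244.3 = 121.311810

121.312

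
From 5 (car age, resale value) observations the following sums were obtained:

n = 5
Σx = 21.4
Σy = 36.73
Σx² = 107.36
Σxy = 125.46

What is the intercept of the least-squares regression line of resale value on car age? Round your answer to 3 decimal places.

15.963

Sxx = Σx² − (Σx)²/n = 107.36 − 91.592 = 15.768
Sxy = Σxy − (Σx)(Σy)/n = 125.46 − 157.2044 = -31.7444
b = Sxy/Sxx = -31.7444/15.768 = -2.013217
a = ȳ − b·x̄ = 7.346 − (-2.013217)·4.28 = 15.962567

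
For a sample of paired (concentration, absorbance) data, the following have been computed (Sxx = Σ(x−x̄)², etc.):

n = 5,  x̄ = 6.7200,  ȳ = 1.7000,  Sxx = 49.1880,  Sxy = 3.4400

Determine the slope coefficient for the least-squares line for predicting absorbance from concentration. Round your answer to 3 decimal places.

b = Sxy/Sxx = 3.44/49.188 = 0.069936

0.070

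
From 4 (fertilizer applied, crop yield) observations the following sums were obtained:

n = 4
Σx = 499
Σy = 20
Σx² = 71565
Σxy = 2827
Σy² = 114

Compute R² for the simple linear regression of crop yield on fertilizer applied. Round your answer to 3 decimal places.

Sxx = Σx² − (Σx)²/n = 71565 − 62250.25 = 9314.75
Sxy = Σxy − (Σx)(Σy)/n = 2827 − 2495 = 332
Syy = Σy² − (Σy)²/n = 114 − 100 = 14
R² = Sxy²/(Sxx·Syy) = (332)²/(9314.75·14) = 0.845234

0.845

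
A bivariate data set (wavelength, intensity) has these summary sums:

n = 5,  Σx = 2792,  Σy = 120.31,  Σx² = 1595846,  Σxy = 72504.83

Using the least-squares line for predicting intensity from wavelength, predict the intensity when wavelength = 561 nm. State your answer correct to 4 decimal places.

Sxx = Σx² − (Σx)²/n = 1595846 − 1559052.8 = 36793.2
Sxy = Σxy − (Σx)(Σy)/n = 72504.83 − 67181.104 = 5323.726
b = Sxy/Sxx = 5323.726/36793.2 = 0.144693
a = ȳ − b·x̄ = 24.062 − 0.144693·558.4 = -56.734685
ŷ(561) = a + b·561 = -56.734685 + 0.144693·561 = 24.438202

24.4382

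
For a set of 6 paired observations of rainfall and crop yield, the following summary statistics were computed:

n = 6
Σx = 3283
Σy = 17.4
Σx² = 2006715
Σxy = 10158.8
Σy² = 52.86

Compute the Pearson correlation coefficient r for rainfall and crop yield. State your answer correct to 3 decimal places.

Sxx = Σx² − (Σx)²/n = 2006715 − 1796348.166667 = 210366.833333
Sxy = Σxy − (Σx)(Σy)/n = 10158.8 − 9520.7 = 638.1
Syy = Σy² − (Σy)²/n = 52.86 − 50.46 = 2.4
r = Sxy/√(Sxx·Syy) = 638.1/√(504880.4) = 638.1/710.549365 = 0.898038

0.898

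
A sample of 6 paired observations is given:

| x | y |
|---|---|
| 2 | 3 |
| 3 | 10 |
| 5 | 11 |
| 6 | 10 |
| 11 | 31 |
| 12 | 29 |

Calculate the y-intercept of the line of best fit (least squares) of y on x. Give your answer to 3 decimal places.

n = 6, Σx = 39, Σy = 94, Σxy = 840, Σx² = 339
Sxx = Σx² − (Σx)²/n = 339 − 253.5 = 85.5
Sxy = Σxy − (Σx)(Σy)/n = 840 − 611 = 229
b = Sxy/Sxx = 229/85.5 = 2.678363
a = ȳ − b·x̄ = 15.666667 − 2.678363·6.5 = -1.742690

-1.743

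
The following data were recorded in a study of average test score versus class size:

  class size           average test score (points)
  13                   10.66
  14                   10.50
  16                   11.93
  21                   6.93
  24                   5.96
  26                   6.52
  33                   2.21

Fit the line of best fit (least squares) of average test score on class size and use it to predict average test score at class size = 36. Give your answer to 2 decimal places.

1.10

n = 7, Σx = 147, Σy = 54.71, Σxy = 1007.48, Σx² = 3403
Sxx = Σx² − (Σx)²/n = 3403 − 3087 = 316
Sxy = Σxy − (Σx)(Σy)/n = 1007.48 − 1148.91 = -141.43
b = Sxy/Sxx = -141.43/316 = -0.447563
a = ȳ − b·x̄ = 7.815714 − (-0.447563)·21 = 17.214543
ŷ(36) = a + b·36 = 17.214543 + (-0.447563)·36 = 1.102265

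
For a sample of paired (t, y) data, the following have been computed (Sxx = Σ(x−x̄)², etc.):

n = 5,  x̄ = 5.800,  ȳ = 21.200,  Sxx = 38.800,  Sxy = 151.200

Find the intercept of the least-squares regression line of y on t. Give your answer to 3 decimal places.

b = Sxy/Sxx = 151.2/38.8 = 3.896907
a = ȳ − b·x̄ = 21.2 − 3.896907·5.8 = -1.402062

-1.402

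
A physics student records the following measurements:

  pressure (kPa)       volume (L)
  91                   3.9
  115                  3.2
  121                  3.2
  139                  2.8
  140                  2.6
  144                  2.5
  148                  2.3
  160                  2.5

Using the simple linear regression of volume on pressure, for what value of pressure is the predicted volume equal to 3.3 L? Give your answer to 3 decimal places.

113.804

n = 8, Σx = 1058, Σy = 23, Σxy = 2963.7, Σx² = 143308
Sxx = Σx² − (Σx)²/n = 143308 − 139920.5 = 3387.5
Sxy = Σxy − (Σx)(Σy)/n = 2963.7 − 3041.75 = -78.05
b = Sxy/Sxx = -78.05/3387.5 = -0.023041
a = ȳ − b·x̄ = 2.875 − (-0.023041)·132.25 = 5.922118
Set a + b·x = 3.3: x = (3.3 − 5.922118) / (-0.023041) = 113.804292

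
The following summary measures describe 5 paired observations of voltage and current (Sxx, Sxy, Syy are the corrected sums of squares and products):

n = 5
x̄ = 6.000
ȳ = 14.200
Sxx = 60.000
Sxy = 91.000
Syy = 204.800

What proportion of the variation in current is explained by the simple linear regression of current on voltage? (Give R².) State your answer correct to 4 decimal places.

0.6739

R² = Sxy²/(Sxx·Syy) = (91)²/(60·204.8) = 0.673910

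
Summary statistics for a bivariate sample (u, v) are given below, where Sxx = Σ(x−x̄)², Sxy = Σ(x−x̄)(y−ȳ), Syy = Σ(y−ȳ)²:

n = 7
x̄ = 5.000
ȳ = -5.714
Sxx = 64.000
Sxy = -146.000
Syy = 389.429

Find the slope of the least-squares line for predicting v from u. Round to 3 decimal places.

-2.281

b = Sxy/Sxx = -146/64 = -2.28125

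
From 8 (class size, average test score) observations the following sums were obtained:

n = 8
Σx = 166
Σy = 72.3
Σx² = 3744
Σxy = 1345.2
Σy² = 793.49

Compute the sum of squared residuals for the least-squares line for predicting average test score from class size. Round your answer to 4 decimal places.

59.8358

Sxx = Σx² − (Σx)²/n = 3744 − 3444.5 = 299.5
Sxy = Σxy − (Σx)(Σy)/n = 1345.2 − 1500.225 = -155.025
Syy = Σy² − (Σy)²/n = 793.49 − 653.41125 = 140.07875
b = Sxy/Sxx = -155.025/299.5 = -0.517613
SSE = Syy − b·Sxy = 140.07875 − (-0.517613)·(-155.025) = 59.835843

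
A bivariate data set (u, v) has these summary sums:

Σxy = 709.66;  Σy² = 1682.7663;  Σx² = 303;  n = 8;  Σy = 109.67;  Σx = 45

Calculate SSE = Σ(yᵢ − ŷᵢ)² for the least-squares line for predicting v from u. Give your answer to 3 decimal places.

Sxx = Σx² − (Σx)²/n = 303 − 253.125 = 49.875
Sxy = Σxy − (Σx)(Σy)/n = 709.66 − 616.89375 = 92.76625
Syy = Σy² − (Σy)²/n = 1682.7663 − 1503.438613 = 179.327687
b = Sxy/Sxx = 92.76625/49.875 = 1.859975
SSE = Syy − b·Sxy = 179.327687 − 1.859975·92.76625 = 6.784787

6.785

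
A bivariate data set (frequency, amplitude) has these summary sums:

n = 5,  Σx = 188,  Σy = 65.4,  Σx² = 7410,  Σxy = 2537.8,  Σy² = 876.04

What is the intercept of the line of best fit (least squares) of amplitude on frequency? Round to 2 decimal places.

4.40

Sxx = Σx² − (Σx)²/n = 7410 − 7068.8 = 341.2
Sxy = Σxy − (Σx)(Σy)/n = 2537.8 − 2459.04 = 78.76
b = Sxy/Sxx = 78.76/341.2 = 0.230832
a = ȳ − b·x̄ = 13.08 − 0.230832·37.6 = 4.400703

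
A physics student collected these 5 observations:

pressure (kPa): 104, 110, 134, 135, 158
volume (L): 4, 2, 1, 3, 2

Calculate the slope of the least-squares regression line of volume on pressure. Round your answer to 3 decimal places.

-0.025

n = 5, Σx = 641, Σy = 12, Σxy = 1491, Σx² = 84061
Sxx = Σx² − (Σx)²/n = 84061 − 82176.2 = 1884.8
Sxy = Σxy − (Σx)(Σy)/n = 1491 − 1538.4 = -47.4
b = Sxy/Sxx = -47.4/1884.8 = -0.025149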